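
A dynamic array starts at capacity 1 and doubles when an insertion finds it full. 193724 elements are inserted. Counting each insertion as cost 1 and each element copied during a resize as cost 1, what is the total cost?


n = 193724
Insertion costs: 193724
Resizes copy 1, 2, 4, ... up to the largest power of 2 that is <= n-1 = 193723, i.e. 131072.
Copy costs = 1 + 2 + 4 + 8 + 16 + 32 + 64 + 128 + 256 + 512 + 1024 + 2048 + 4096 + 8192 + 16384 + 32768 + 65536 + 131072 = 262143
Total = 193724 + 262143 = 455867


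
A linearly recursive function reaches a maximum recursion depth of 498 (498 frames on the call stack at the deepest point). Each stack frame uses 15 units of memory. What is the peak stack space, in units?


Maximum recursion depth = 498 frames
Memory per frame = 15 units
Total stack space = depth * frame_size
= 498 * 15 = 7470


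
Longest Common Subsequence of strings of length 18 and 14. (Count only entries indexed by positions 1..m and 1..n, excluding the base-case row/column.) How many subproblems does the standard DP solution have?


DP table indexed by positions in both strings.
First string: 18 positions
Second string: 14 positions
Total = 18 * 14 = 252


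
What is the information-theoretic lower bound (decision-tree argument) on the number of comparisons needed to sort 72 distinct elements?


A binary decision tree of height h has at most 2^h leaves and needs at least n! of them, so h >= ceil(log2(n!)).
72! is far too large to multiply out, so use Stirling's series:
  ln(n!) ~ n ln n - n + (1/2) ln(2 pi n) + 1/(12n)  (error below 1/(360 n^3), negligible here)
  ln(72) = 4.2766661
  n ln n = 72 * 4.2766661 = 307.9200
  (1/2) ln(2 pi * 72) = (1/2) ln(452.3893) = 3.0573
  1/(12*72) = 0.0012
  ln(72!) ~ 307.9200 - 72 + 3.0573 + 0.0012 = 238.9785
Convert to base 2: log2(72!) = 238.9785 / ln 2 = 238.9785 / 0.69314718 = 344.7731
ceil(344.7731) = 345


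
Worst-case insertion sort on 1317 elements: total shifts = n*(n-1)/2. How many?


Sum of shifts = 1 + 2 + 3 + ... + 1316
= 1317 * 1316 / 2
= 1733172 / 2
= 866586


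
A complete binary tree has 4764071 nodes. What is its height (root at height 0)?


In a complete binary tree, level k holds nodes 2^k .. 2^(k+1)-1 (1-indexed).
Height = floor(log2(n)) = floor(log2(4764071)) = 22
Check: 2^22 = 4194304 <= 4764071 < 8388608 = 2^23


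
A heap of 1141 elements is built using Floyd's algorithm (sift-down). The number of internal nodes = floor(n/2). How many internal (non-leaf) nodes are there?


Leaf nodes occupy roughly half the array.
Sift-down is called for each internal node, starting from the last one.
Internal nodes = floor(n/2) = floor(1141/2) = 570


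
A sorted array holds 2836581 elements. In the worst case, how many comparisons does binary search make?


Halving sequence: 2836581 -> 1418290 -> 709145 -> 354572 -> 177286 -> 88643 -> 44321 -> 22160 -> 11080 -> 5540 -> 2770 -> 1385 -> 692 -> 346 -> 173 -> 86 -> 43 -> 21 -> 10 -> 5 -> 2 -> 1
Number of halvings = 21
Max comparisons = 21 + 1 = 22


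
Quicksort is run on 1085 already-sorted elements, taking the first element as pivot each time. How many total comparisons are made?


Sum of comparisons per partition:
1084 + 1083 + ... + 1 + 0
= 1085 * (1085 - 1) / 2
= 1085 * 1084 / 2
= 588070


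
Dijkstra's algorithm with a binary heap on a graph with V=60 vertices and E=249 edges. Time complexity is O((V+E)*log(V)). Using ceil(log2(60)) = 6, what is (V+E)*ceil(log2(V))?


Dijkstra with a binary heap: each vertex is extracted once, each edge may relax once.
Each heap operation costs O(log V).
V + E = 60 + 249 = 309
ceil(log2(60)) = 6 (since 2^5 = 32 < 60 <= 64 = 2^6)
Total heap work = (V+E) * ceil(log2(V)) = 309 * 6 = 1854


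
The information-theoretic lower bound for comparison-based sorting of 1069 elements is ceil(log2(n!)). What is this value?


A binary decision tree of height h has at most 2^h leaves and needs at least n! of them, so h >= ceil(log2(n!)).
1069! is far too large to multiply out, so use Stirling's series:
  ln(n!) ~ n ln n - n + (1/2) ln(2 pi n) + 1/(12n)  (error below 1/(360 n^3), negligible here)
  ln(1069) = 6.9744789
  n ln n = 1069 * 6.9744789 = 7455.7179
  (1/2) ln(2 pi * 1069) = (1/2) ln(6716.7251) = 4.4062
  1/(12*1069) = 0.0001
  ln(1069!) ~ 7455.7179 - 1069 + 4.4062 + 0.0001 = 6391.1242
Convert to base 2: log2(1069!) = 6391.1242 / ln 2 = 6391.1242 / 0.69314718 = 9220.4432
ceil(9220.4432) = 9221


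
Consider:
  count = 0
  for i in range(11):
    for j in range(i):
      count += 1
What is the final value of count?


For each i, the inner loop runs i times:
  i=0: inner runs 0 times
  i=1: inner runs 1 time
  i=2: inner runs 2 times
  i=3: inner runs 3 times
  i=4: inner runs 4 times
  i=5: inner runs 5 times
  i=6: inner runs 6 times
  i=7: inner runs 7 times
  ...
Total = 0 + 1 + 2 + ... + 10 = 11*(11-1)/2 = 55


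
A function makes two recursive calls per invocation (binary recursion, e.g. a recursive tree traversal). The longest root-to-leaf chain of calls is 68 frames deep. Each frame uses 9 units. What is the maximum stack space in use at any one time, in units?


Binary recursion: the two calls run one after the other, so only one root-to-leaf chain of frames is on the stack at a time.
Maximum depth (longest chain) = 68 frames
Each frame = 9 units
Max stack space = 68 * 9 = 612


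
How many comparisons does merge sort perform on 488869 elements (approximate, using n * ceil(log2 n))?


Recursion depth: ceil(log2(488869)) = 19
Each recursion level merges n = 488869 elements
Total = 488869 * 19 = 9288511


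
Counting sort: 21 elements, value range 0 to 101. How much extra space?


n = 21 (output array)
k = 102 (count array for 102 distinct values)
Extra space = 21 + 102 = 123


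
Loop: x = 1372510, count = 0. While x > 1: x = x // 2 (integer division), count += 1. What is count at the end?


The variable x halves each step:
x = 1372510 -> 686255 -> 343127 -> 171563 -> 85781 -> 42890 -> 21445 -> 10722 -> 5361 -> 2680 -> 1340 -> 670 -> 335 -> 167 -> 83 -> 41 -> 20 -> 10 -> 5 -> 2 -> 1
Number of halvings = floor(log2(1372510)) = 20


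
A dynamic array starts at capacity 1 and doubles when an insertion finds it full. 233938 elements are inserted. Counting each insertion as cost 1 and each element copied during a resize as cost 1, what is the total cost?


n = 233938
Insertion costs: 233938
Resizes copy 1, 2, 4, ... up to the largest power of 2 that is <= n-1 = 233937, i.e. 131072.
Copy costs = 1 + 2 + 4 + 8 + 16 + 32 + 64 + 128 + 256 + 512 + 1024 + 2048 + 4096 + 8192 + 16384 + 32768 + 65536 + 131072 = 262143
Total = 233938 + 262143 = 496081


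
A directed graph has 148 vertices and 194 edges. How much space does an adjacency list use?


Adjacency list: one list head per vertex + one entry per edge
Vertex heads: 148
Edge entries: 194
Total = 148 + 194 = 342


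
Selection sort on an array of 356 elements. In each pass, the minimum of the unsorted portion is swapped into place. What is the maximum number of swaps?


Selection sort performs one swap per pass:
  Pass 1: find min in positions 0 to 355, swap with position 0
  Pass 2: find min in positions 1 to 355, swap with position 1
  Pass 3: find min in positions 2 to 355, swap with position 2
  Pass 4: find min in positions 3 to 355, swap with position 3
  Pass 5: find min in positions 4 to 355, swap with position 4
  ... (350 more passes)
Total passes (and swaps) = n - 1 = 356 - 1 = 355


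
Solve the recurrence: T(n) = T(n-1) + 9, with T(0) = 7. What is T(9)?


Unrolling the recurrence:
T(9) = T(8) + 9
       = T(7) + 9 + 9
       = T(6) + 9*3
       ...
       = T(0) + 9*9
       = 7 + 81 = 88


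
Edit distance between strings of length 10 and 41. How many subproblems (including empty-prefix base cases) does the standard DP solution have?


The table includes base cases (empty prefixes).
Rows: (m+1) = 11
Columns: (n+1) = 42
Total = 11 * 42 = 462


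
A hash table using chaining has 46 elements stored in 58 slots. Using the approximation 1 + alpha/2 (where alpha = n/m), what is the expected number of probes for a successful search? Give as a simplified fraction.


Load factor alpha = n/m = 46/58
Expected probes = 1 + alpha/2 = 1 + 46/(2*58)
= 1 + 46/116
= 116/116 + 46/116
= 162/116
Simplify: 81/58


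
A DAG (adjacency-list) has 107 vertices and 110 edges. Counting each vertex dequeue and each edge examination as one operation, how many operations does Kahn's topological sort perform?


V = 107 (vertex processing)
E = 110 (edge processing)
V + E = 107 + 110 = 217


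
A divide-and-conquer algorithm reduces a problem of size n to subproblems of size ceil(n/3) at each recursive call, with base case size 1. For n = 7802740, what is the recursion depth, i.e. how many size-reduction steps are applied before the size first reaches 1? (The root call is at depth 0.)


Each step divides the size by 3 (rounding up); after k steps the size is ceil(n/3^k), which equals 1 exactly when 3^k >= n.
So the depth is the smallest k with 3^k >= 7802740, i.e. ceil(log_3(7802740)).
3^14 = 4782969 < 7802740 <= 14348907 = 3^15
Recursion depth = 15


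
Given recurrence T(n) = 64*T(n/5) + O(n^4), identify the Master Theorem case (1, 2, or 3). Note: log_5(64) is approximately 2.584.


Master Theorem parameters: a=64, b=5, c=4
log_b(a) = 2.584
Compare b^c with a: 5^4 = 625 > 64, so c > log_b(a).
Comparing c=4 vs log_b(a)=2.584:
4 > 2.584 => Case 3
Result: T(n) = O(n^4)
Master Theorem case = 3


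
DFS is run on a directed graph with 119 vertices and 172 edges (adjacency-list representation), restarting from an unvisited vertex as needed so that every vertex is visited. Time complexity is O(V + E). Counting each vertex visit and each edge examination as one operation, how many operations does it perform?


A full DFS traversal processes each vertex exactly once (push/pop on stack).
Each directed edge is examined once.
V = 119, E = 172
V + E = 291


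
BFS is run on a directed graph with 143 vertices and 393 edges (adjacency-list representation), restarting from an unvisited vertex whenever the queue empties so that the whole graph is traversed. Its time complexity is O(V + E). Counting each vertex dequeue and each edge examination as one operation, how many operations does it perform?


A full BFS traversal dequeues each vertex exactly once and examines each directed edge exactly once.
V = 143 (vertex processing cost)
E = 393 (edge examination cost)
Total operations proportional to V + E = 143 + 393 = 536


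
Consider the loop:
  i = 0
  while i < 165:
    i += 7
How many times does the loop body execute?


Starting at i = 0, each iteration adds 7.
Iterations until i >= 165:
  Iteration 1: i = 0 -> i = 7
  Iteration 2: i = 7 -> i = 14
  Iteration 3: i = 14 -> i = 21
  Iteration 4: i = 21 -> i = 28
  Iteration 5: i = 28 -> i = 35
  Iteration 6: i = 35 -> i = 42
  Iteration 7: i = 42 -> i = 49
  Iteration 8: i = 49 -> i = 56
  ... continuing ...
Total iterations = ceil(165/7) = 24


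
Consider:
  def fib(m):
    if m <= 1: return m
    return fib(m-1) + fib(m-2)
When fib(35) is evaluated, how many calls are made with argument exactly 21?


Let N(m) = number of times fib(m) is called while evaluating fib(35).
N(35) = 1 (the initial call).
N(34) = 1 (only fib(35) calls it).
For 1 <= m <= 33: fib(m) is called by fib(m+1) and fib(m+2), so
  N(m) = N(m+1) + N(m+2).
fib(0) is called only by fib(2), so N(0) = N(2).
Walk down from m=35:
  N(35)=1, N(34)=1, N(33)=2, N(32)=3, N(31)=5, N(30)=8, N(29)=13, N(28)=21, N(27)=34, N(26)=55, N(25)=89, N(24)=144, N(23)=233, N(22)=377, N(21)=610
N(21) = 610


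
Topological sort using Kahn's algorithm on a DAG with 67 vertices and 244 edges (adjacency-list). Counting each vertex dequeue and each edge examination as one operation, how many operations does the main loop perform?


Kahn's algorithm:
  1. Compute in-degrees: O(V + E)
  2. Process queue: each vertex dequeued once (O(V))
     each edge examined once (O(E))
Total = V + E = 67 + 244 = 311


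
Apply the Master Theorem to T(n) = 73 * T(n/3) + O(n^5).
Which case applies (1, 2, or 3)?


The Master Theorem: T(n) = a*T(n/b) + O(n^c)
  a = 73, b = 3, c = 5
log_b(a) = log_3(73) ~ 3.905
Compare b^c with a: 3^5 = 243 > 73, so c > log_b(a).
Since c > log_b(a), Case 3 applies.
T(n) = O(n^5)
Master Theorem case = 3


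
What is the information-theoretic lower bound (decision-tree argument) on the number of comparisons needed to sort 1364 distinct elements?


A binary decision tree of height h has at most 2^h leaves and needs at least n! of them, so h >= ceil(log2(n!)).
1364! is far too large to multiply out, so use Stirling's series:
  ln(n!) ~ n ln n - n + (1/2) ln(2 pi n) + 1/(12n)  (error below 1/(360 n^3), negligible here)
  ln(1364) = 7.2181768
  n ln n = 1364 * 7.2181768 = 9845.5932
  (1/2) ln(2 pi * 1364) = (1/2) ln(8570.2648) = 4.5280
  1/(12*1364) = 0.0001
  ln(1364!) ~ 9845.5932 - 1364 + 4.5280 + 0.0001 = 8486.1213
Convert to base 2: log2(1364!) = 8486.1213 / ln 2 = 8486.1213 / 0.69314718 = 12242.8851
ceil(12242.8851) = 12243


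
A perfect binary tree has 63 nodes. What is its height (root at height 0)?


For a perfect binary tree of height h: n = 2^(h+1) - 1, so h = log2(n+1) - 1.
  n + 1 = 64 = 2^6
  log2(64) = 6
  height = 6 - 1 = 5


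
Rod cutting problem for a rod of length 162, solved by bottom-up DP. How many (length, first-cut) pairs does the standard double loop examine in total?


For each subproblem length i = 1..162, the inner loop considers i possible first cuts.
Total = 1 + 2 + ... + 162
= 162*(162+1)/2
= 162*163/2 = 13203


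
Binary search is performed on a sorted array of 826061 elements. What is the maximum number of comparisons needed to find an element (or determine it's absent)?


Binary search halves the search space each comparison:
  Step 1: search space = 826061 -> 413030
  Step 2: search space = 413030 -> 206515
  Step 3: search space = 206515 -> 103257
  Step 4: search space = 103257 -> 51628
  Step 5: search space = 51628 -> 25814
  Step 6: search space = 25814 -> 12907
  Step 7: search space = 12907 -> 6453
  Step 8: search space = 6453 -> 3226
  Step 9: search space = 3226 -> 1613
  Step 10: search space = 1613 -> 806
  Step 11: search space = 806 -> 403
  Step 12: search space = 403 -> 201
  Step 13: search space = 201 -> 100
  Step 14: search space = 100 -> 50
  Step 15: search space = 50 -> 25
  Step 16: search space = 25 -> 12
  Step 17: search space = 12 -> 6
  Step 18: search space = 6 -> 3
  Step 19: search space = 3 -> 1
  Step 20: search space = 1 (final check)
Maximum comparisons = floor(log2(826061)) + 1 = 19 + 1 = 20


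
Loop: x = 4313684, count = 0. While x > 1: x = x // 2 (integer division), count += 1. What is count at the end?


The variable x halves each step:
x = 4313684 -> 2156842 -> 1078421 -> 539210 -> 269605 -> 134802 -> 67401 -> 33700 -> 16850 -> 8425 -> 4212 -> 2106 -> 1053 -> 526 -> 263 -> 131 -> 65 -> 32 -> 16 -> 8 -> 4 -> 2 -> 1
Number of halvings = floor(log2(4313684)) = 22


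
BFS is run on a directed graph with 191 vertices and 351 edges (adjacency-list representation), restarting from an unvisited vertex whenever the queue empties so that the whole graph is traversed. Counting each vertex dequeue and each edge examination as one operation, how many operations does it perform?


A full BFS traversal dequeues each vertex exactly once and examines each directed edge exactly once.
V = 191 (vertex processing cost)
E = 351 (edge examination cost)
Total operations proportional to V + E = 191 + 351 = 542


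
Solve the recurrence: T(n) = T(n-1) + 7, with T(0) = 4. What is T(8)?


Unrolling the recurrence:
T(8) = T(7) + 7
       = T(6) + 7 + 7
       = T(5) + 7*3
       ...
       = T(0) + 7*8
       = 4 + 56 = 60


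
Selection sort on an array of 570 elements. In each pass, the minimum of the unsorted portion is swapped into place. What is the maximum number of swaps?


Selection sort performs one swap per pass:
  Pass 1: find min in positions 0 to 569, swap with position 0
  Pass 2: find min in positions 1 to 569, swap with position 1
  Pass 3: find min in positions 2 to 569, swap with position 2
  Pass 4: find min in positions 3 to 569, swap with position 3
  Pass 5: find min in positions 4 to 569, swap with position 4
  ... (564 more passes)
Total passes (and swaps) = n - 1 = 570 - 1 = 569


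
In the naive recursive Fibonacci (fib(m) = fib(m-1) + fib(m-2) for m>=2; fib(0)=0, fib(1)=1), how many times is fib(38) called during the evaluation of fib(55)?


Let N(m) = number of times fib(m) is called while evaluating fib(55).
N(55) = 1 (the initial call).
N(54) = 1 (only fib(55) calls it).
For 1 <= m <= 53: fib(m) is called by fib(m+1) and fib(m+2), so
  N(m) = N(m+1) + N(m+2).
fib(0) is called only by fib(2), so N(0) = N(2).
Walk down from m=55:
  N(55)=1, N(54)=1, N(53)=2, N(52)=3, N(51)=5, N(50)=8, N(49)=13, N(48)=21, N(47)=34, N(46)=55, N(45)=89, N(44)=144, N(43)=233, N(42)=377, N(41)=610, N(40)=987, N(39)=1597, N(38)=2584
N(38) = 2584


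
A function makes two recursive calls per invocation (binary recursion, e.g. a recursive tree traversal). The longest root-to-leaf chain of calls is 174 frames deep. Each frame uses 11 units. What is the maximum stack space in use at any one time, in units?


Binary recursion: the two calls run one after the other, so only one root-to-leaf chain of frames is on the stack at a time.
Maximum depth (longest chain) = 174 frames
Each frame = 11 units
Max stack space = 174 * 11 = 1914


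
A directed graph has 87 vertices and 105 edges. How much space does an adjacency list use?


Adjacency list: one list head per vertex + one entry per edge
Vertex heads: 87
Edge entries: 105
Total = 87 + 105 = 192


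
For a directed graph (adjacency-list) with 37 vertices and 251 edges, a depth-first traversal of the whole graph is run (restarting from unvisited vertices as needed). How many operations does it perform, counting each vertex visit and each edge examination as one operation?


A full DFS traversal visits each vertex once and examines each edge once.
V = 37
E = 251
Sum = 37 + 251 = 288


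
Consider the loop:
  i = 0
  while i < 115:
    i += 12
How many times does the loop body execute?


Starting at i = 0, each iteration adds 12.
Iterations until i >= 115:
  Iteration 1: i = 0 -> i = 12
  Iteration 2: i = 12 -> i = 24
  Iteration 3: i = 24 -> i = 36
  Iteration 4: i = 36 -> i = 48
  Iteration 5: i = 48 -> i = 60
  Iteration 6: i = 60 -> i = 72
  Iteration 7: i = 72 -> i = 84
  Iteration 8: i = 84 -> i = 96
  ... continuing ...
Total iterations = ceil(115/12) = 10


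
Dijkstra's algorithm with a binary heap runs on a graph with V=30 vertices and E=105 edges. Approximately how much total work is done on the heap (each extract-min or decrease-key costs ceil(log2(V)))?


Dijkstra with a binary heap: each vertex is extracted once, each edge may relax once.
Each heap operation costs O(log V).
V + E = 30 + 105 = 135
ceil(log2(30)) = 5 (since 2^4 = 16 < 30 <= 32 = 2^5)
Total heap work = (V+E) * ceil(log2(V)) = 135 * 5 = 675


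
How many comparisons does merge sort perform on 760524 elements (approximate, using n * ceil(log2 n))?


Recursion depth: ceil(log2(760524)) = 20
Each recursion level merges n = 760524 elements
Total = 760524 * 20 = 15210480


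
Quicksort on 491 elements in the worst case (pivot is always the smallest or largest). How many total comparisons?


In the worst case, each partition step picks the worst pivot:
  Partition 1: 490 comparisons (n-1 elements to compare)
  Partition 2: 489 comparisons
  Partition 3: 488 comparisons
  Partition 4: 487 comparisons
  Partition 5: 486 comparisons
  ...
  Last partition: 0 comparisons
Total = (n-1) + (n-2) + ... + 1 + 0 = n*(n-1)/2
= 491*490/2 = 120295


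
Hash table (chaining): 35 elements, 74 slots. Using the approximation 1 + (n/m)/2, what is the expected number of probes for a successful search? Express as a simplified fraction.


Computing expected probes:
alpha = 35/74
= 1 + alpha/2
= 1 + 35/(2*74)
= (2*74 + 35) / (2*74)
= 183/148


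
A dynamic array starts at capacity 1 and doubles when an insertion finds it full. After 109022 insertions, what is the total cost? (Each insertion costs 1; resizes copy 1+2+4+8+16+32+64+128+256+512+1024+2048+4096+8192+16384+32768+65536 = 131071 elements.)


Insertion cost: 109022 (one per element)
Resizes occur just before inserting elements 2, 3, 5, 9, ...
Elements copied at each resize: 1 + 2 + 4 + 8 + 16 + 32 + 64 + 128 + 256 + 512 + 1024 + 2048 + 4096 + 8192 + 16384 + 32768 + 65536
Sum of copies = 131071 (geometric series: 2^k - 1)
Total = 109022 + 131071 = 240093


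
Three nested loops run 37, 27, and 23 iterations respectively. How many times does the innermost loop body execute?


Loop 1 (outermost): 37 iterations
Loop 2 (middle): 27 iterations per outer
Loop 3 (innermost): 23 iterations per middle
Total = 37 * 27 * 23 = 22977


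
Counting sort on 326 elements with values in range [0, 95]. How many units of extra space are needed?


Output array size: 326 (to store sorted result)
Count array size: 96 (one slot per possible value, range 0 to 95)
Total extra space = 326 + 96 = 422


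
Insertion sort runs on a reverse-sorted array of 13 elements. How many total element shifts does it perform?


Sum of shifts = 1 + 2 + 3 + ... + 12
= 13 * 12 / 2
= 156 / 2
= 78


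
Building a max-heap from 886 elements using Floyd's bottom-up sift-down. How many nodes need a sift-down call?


In a heap of 886 elements (0-indexed array):
  Last element index: 885
  Parent of last element: floor((885 - 1) / 2) = 442
  Internal nodes: indices 0 to 442
  Count = floor(886/2) = 443


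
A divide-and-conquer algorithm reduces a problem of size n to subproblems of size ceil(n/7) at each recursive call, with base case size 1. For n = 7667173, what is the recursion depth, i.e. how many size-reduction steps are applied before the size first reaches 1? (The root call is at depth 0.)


Each step divides the size by 7 (rounding up); after k steps the size is ceil(n/7^k), which equals 1 exactly when 7^k >= n.
So the depth is the smallest k with 7^k >= 7667173, i.e. ceil(log_7(7667173)).
7^8 = 5764801 < 7667173 <= 40353607 = 7^9
Recursion depth = 9


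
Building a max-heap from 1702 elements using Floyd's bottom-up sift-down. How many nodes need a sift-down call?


In a heap of 1702 elements (0-indexed array):
  Last element index: 1701
  Parent of last element: floor((1701 - 1) / 2) = 850
  Internal nodes: indices 0 to 850
  Count = floor(1702/2) = 851


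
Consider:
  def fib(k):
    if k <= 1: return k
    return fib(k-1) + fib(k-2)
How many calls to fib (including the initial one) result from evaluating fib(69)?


Let C(m) = total calls to evaluate fib(m). Then C(0)=C(1)=1, and
C(m) = 1 + C(m-1) + C(m-2) for m >= 2.
Build the table (each entry = 1 + previous two):
  C(0) = 1
  C(1) = 1
  C(2) = 1 + 1 + 1 = 3
  C(3) = 1 + 3 + 1 = 5
  C(4) = 1 + 5 + 3 = 9
  C(5) = 1 + 9 + 5 = 15
  C(6) = 1 + 15 + 9 = 25
  C(7) = 1 + 25 + 15 = 41
  C(8) = 1 + 41 + 25 = 67
  C(9) = 1 + 67 + 41 = 109
  C(10) = 1 + 109 + 67 = 177
  C(11) = 1 + 177 + 109 = 287
  C(12) = 1 + 287 + 177 = 465
  C(13) = 1 + 465 + 287 = 753
  C(14) = 1 + 753 + 465 = 1219
  C(15) = 1 + 1219 + 753 = 1973
  C(16) = 1 + 1973 + 1219 = 3193
  C(17) = 1 + 3193 + 1973 = 5167
  C(18) = 1 + 5167 + 3193 = 8361
  C(19) = 1 + 8361 + 5167 = 13529
  C(20) = 1 + 13529 + 8361 = 21891
  C(21) = 1 + 21891 + 13529 = 35421
  C(22) = 1 + 35421 + 21891 = 57313
  C(23) = 1 + 57313 + 35421 = 92735
  C(24) = 1 + 92735 + 57313 = 150049
  C(25) = 1 + 150049 + 92735 = 242785
  C(26) = 1 + 242785 + 150049 = 392835
  C(27) = 1 + 392835 + 242785 = 635621
  C(28) = 1 + 635621 + 392835 = 1028457
  C(29) = 1 + 1028457 + 635621 = 1664079
  C(30) = 1 + 1664079 + 1028457 = 2692537
  C(31) = 1 + 2692537 + 1664079 = 4356617
  C(32) = 1 + 4356617 + 2692537 = 7049155
  C(33) = 1 + 7049155 + 4356617 = 11405773
  C(34) = 1 + 11405773 + 7049155 = 18454929
  C(35) = 1 + 18454929 + 11405773 = 29860703
  C(36) = 1 + 29860703 + 18454929 = 48315633
  C(37) = 1 + 48315633 + 29860703 = 78176337
  C(38) = 1 + 78176337 + 48315633 = 126491971
  C(39) = 1 + 126491971 + 78176337 = 204668309
  C(40) = 1 + 204668309 + 126491971 = 331160281
  C(41) = 1 + 331160281 + 204668309 = 535828591
  C(42) = 1 + 535828591 + 331160281 = 866988873
  C(43) = 1 + 866988873 + 535828591 = 1402817465
  C(44) = 1 + 1402817465 + 866988873 = 2269806339
  C(45) = 1 + 2269806339 + 1402817465 = 3672623805
  C(46) = 1 + 3672623805 + 2269806339 = 5942430145
  C(47) = 1 + 5942430145 + 3672623805 = 9615053951
  C(48) = 1 + 9615053951 + 5942430145 = 15557484097
  C(49) = 1 + 15557484097 + 9615053951 = 25172538049
  C(50) = 1 + 25172538049 + 15557484097 = 40730022147
  C(51) = 1 + 40730022147 + 25172538049 = 65902560197
  C(52) = 1 + 65902560197 + 40730022147 = 106632582345
  C(53) = 1 + 106632582345 + 65902560197 = 172535142543
  C(54) = 1 + 172535142543 + 106632582345 = 279167724889
  C(55) = 1 + 279167724889 + 172535142543 = 451702867433
  C(56) = 1 + 451702867433 + 279167724889 = 730870592323
  C(57) = 1 + 730870592323 + 451702867433 = 1182573459757
  C(58) = 1 + 1182573459757 + 730870592323 = 1913444052081
  C(59) = 1 + 1913444052081 + 1182573459757 = 3096017511839
  C(60) = 1 + 3096017511839 + 1913444052081 = 5009461563921
  C(61) = 1 + 5009461563921 + 3096017511839 = 8105479075761
  C(62) = 1 + 8105479075761 + 5009461563921 = 13114940639683
  C(63) = 1 + 13114940639683 + 8105479075761 = 21220419715445
  C(64) = 1 + 21220419715445 + 13114940639683 = 34335360355129
  C(65) = 1 + 34335360355129 + 21220419715445 = 55555780070575
  C(66) = 1 + 55555780070575 + 34335360355129 = 89891140425705
  C(67) = 1 + 89891140425705 + 55555780070575 = 145446920496281
  C(68) = 1 + 145446920496281 + 89891140425705 = 235338060921987
  C(69) = 1 + 235338060921987 + 145446920496281 = 380784981418269
Total calls for fib(69) = 380784981418269


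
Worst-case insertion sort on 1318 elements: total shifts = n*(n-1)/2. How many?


Sum of shifts = 1 + 2 + 3 + ... + 1317
= 1318 * 1317 / 2
= 1735806 / 2
= 867903


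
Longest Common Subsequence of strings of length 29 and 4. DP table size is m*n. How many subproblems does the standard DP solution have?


DP table indexed by positions in both strings.
First string: 29 positions
Second string: 4 positions
Total = 29 * 4 = 116


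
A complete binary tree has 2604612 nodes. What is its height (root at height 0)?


In a complete binary tree, level k holds nodes 2^k .. 2^(k+1)-1 (1-indexed).
Height = floor(log2(n)) = floor(log2(2604612)) = 21
Check: 2^21 = 2097152 <= 2604612 < 4194304 = 2^22


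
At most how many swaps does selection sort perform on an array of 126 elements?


Each of the 125 passes places one element in its final position.
Pass 1: swap minimum into position 0
Pass 2: swap minimum of remaining into position 1
...
Pass 125: last two elements, one swap
Maximum swaps = 126 - 1 = 125


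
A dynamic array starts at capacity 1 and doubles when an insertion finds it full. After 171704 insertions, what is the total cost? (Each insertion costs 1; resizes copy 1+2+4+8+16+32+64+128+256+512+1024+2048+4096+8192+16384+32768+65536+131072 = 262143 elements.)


Insertion cost: 171704 (one per element)
Resizes occur just before inserting elements 2, 3, 5, 9, ...
Elements copied at each resize: 1 + 2 + 4 + 8 + 16 + 32 + 64 + 128 + 256 + 512 + 1024 + 2048 + 4096 + 8192 + 16384 + 32768 + 65536 + 131072
Sum of copies = 262143 (geometric series: 2^k - 1)
Total = 171704 + 262143 = 433847


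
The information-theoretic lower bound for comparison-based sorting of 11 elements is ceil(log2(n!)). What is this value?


A binary decision tree of height h has at most 2^h leaves and needs at least n! of them, so h >= ceil(log2(n!)).
Compute 11! as a running product:
  x2 = 2, x3 = 6, x4 = 24, x5 = 120
  x6 = 720, x7 = 5040, x8 = 40320, x9 = 362880
  x10 = 3628800, x11 = 39916800
11! = 39916800
Bracket between powers of 2:
  2^25 = 33554432 < 39916800 <= 67108864 = 2^26
So ceil(log2(11!)) = 26


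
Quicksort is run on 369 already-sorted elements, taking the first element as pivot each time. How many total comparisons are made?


Sum of comparisons per partition:
368 + 367 + ... + 1 + 0
= 369 * (369 - 1) / 2
= 369 * 368 / 2
= 67896


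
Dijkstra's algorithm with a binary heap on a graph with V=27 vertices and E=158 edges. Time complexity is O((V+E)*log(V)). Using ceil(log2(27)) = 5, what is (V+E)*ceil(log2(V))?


Dijkstra with a binary heap: each vertex is extracted once, each edge may relax once.
Each heap operation costs O(log V).
V + E = 27 + 158 = 185
ceil(log2(27)) = 5 (since 2^4 = 16 < 27 <= 32 = 2^5)
Total heap work = (V+E) * ceil(log2(V)) = 185 * 5 = 925


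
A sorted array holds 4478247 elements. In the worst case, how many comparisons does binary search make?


Halving sequence: 4478247 -> 2239123 -> 1119561 -> 559780 -> 279890 -> 139945 -> 69972 -> 34986 -> 17493 -> 8746 -> 4373 -> 2186 -> 1093 -> 546 -> 273 -> 136 -> 68 -> 34 -> 17 -> 8 -> 4 -> 2 -> 1
Number of halvings = 22
Max comparisons = 22 + 1 = 23


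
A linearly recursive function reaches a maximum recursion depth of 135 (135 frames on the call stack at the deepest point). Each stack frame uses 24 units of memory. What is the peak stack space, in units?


Maximum recursion depth = 135 frames
Memory per frame = 24 units
Total stack space = depth * frame_size
= 135 * 24 = 3240


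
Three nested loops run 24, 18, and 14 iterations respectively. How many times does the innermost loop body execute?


Loop 1 (outermost): 24 iterations
Loop 2 (middle): 18 iterations per outer
Loop 3 (innermost): 14 iterations per middle
Total = 24 * 18 * 14 = 6048


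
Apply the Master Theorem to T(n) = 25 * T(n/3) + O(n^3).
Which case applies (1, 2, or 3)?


The Master Theorem: T(n) = a*T(n/b) + O(n^c)
  a = 25, b = 3, c = 3
log_b(a) = log_3(25) ~ 2.93
Compare b^c with a: 3^3 = 27 > 25, so c > log_b(a).
Since c > log_b(a), Case 3 applies.
T(n) = O(n^3)
Master Theorem case = 3


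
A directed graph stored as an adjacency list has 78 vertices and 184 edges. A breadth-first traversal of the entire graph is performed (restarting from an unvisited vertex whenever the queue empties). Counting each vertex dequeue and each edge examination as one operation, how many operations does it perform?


A full BFS traversal dequeues each vertex once and examines each edge once.
Vertex visits: 78
Edge visits: 184
V + E = 78 + 184 = 262


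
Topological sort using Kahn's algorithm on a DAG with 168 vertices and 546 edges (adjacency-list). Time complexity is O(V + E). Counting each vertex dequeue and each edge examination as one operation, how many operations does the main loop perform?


Kahn's algorithm:
  1. Compute in-degrees: O(V + E)
  2. Process queue: each vertex dequeued once (O(V))
     each edge examined once (O(E))
Total = V + E = 168 + 546 = 714


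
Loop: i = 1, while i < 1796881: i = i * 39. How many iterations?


i multiplies by 39 each step:
i = 1 -> 39 -> 1521 -> 59319 -> 2313441 (stop)
Iterations = ceil(log_39(1796881)) = 4


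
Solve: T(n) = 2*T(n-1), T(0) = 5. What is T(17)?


Unrolling:
T(17) = 2*T(16) = 2^2*T(15) = ... = 2^17*T(0)
= 2^17 * 5
= 131072 * 5 = 655360


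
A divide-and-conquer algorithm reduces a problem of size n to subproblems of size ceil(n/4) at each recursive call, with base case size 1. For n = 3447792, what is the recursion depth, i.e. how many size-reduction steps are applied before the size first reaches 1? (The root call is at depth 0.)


Each step divides the size by 4 (rounding up); after k steps the size is ceil(n/4^k), which equals 1 exactly when 4^k >= n.
So the depth is the smallest k with 4^k >= 3447792, i.e. ceil(log_4(3447792)).
4^10 = 1048576 < 3447792 <= 4194304 = 4^11
Recursion depth = 11


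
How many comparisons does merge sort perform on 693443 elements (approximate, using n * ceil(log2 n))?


Recursion depth: ceil(log2(693443)) = 20
Each recursion level merges n = 693443 elements
Total = 693443 * 20 = 13868860


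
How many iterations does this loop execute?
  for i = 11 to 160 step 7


The loop variable i takes values starting at 11 and increments by 7 each iteration.
Sequence: i = 11, 18, 25, 32, 39, 46, 53, 60, 67, ...
The upper bound 160 is inclusive, so the count is floor((last - first) / step) + 1:
floor((160 - 11) / 7) + 1 = floor(149/7) + 1 = 21 + 1 = 22


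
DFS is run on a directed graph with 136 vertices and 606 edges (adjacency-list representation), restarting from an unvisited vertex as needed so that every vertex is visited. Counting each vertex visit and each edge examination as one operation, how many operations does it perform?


A full DFS traversal processes each vertex exactly once (push/pop on stack).
Each directed edge is examined once.
V = 136, E = 606
V + E = 742


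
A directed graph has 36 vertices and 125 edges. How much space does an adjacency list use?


Adjacency list: one list head per vertex + one entry per edge
Vertex heads: 36
Edge entries: 125
Total = 36 + 125 = 161


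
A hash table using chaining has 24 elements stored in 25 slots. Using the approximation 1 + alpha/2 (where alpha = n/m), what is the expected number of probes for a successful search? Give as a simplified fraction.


Load factor alpha = n/m = 24/25
Expected probes = 1 + alpha/2 = 1 + 24/(2*25)
= 1 + 24/50
= 50/50 + 24/50
= 74/50
Simplify: 37/25


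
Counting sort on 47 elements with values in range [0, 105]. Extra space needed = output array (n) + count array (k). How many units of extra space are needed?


Output array size: 47 (to store sorted result)
Count array size: 106 (one slot per possible value, range 0 to 105)
Total extra space = 47 + 106 = 153


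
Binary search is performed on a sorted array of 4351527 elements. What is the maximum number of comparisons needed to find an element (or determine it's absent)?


Binary search halves the search space each comparison:
  Step 1: search space = 4351527 -> 2175763
  Step 2: search space = 2175763 -> 1087881
  Step 3: search space = 1087881 -> 543940
  Step 4: search space = 543940 -> 271970
  Step 5: search space = 271970 -> 135985
  Step 6: search space = 135985 -> 67992
  Step 7: search space = 67992 -> 33996
  Step 8: search space = 33996 -> 16998
  Step 9: search space = 16998 -> 8499
  Step 10: search space = 8499 -> 4249
  Step 11: search space = 4249 -> 2124
  Step 12: search space = 2124 -> 1062
  Step 13: search space = 1062 -> 531
  Step 14: search space = 531 -> 265
  Step 15: search space = 265 -> 132
  Step 16: search space = 132 -> 66
  Step 17: search space = 66 -> 33
  Step 18: search space = 33 -> 16
  Step 19: search space = 16 -> 8
  Step 20: search space = 8 -> 4
  Step 21: search space = 4 -> 2
  Step 22: search space = 2 -> 1
  Step 23: search space = 1 (final check)
Maximum comparisons = floor(log2(4351527)) + 1 = 22 + 1 = 23


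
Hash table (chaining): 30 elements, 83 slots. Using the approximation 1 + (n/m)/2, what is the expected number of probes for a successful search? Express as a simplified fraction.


Computing expected probes:
alpha = 30/83
= 1 + alpha/2
= 1 + 30/(2*83)
= (2*83 + 30) / (2*83)
= 196/166 = 98/83


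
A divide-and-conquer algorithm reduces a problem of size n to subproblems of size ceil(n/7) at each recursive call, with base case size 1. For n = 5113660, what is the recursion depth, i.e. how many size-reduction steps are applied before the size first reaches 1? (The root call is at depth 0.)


Each step divides the size by 7 (rounding up); after k steps the size is ceil(n/7^k), which equals 1 exactly when 7^k >= n.
So the depth is the smallest k with 7^k >= 5113660, i.e. ceil(log_7(5113660)).
7^7 = 823543 < 5113660 <= 5764801 = 7^8
Recursion depth = 8


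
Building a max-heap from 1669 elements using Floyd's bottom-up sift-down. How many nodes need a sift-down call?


In a heap of 1669 elements (0-indexed array):
  Last element index: 1668
  Parent of last element: floor((1668 - 1) / 2) = 833
  Internal nodes: indices 0 to 833
  Count = floor(1669/2) = 834


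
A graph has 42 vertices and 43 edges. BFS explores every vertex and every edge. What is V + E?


A full BFS traversal dequeues each vertex once and examines each edge once.
Vertex visits: 42
Edge visits: 43
V + E = 42 + 43 = 85


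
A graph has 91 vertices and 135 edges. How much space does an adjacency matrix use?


Adjacency matrix: V x V grid of entries
Space = V^2 = 91^2 = 91 * 91 = 8281


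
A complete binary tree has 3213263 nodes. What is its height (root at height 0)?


In a complete binary tree, level k holds nodes 2^k .. 2^(k+1)-1 (1-indexed).
Height = floor(log2(n)) = floor(log2(3213263)) = 21
Check: 2^21 = 2097152 <= 3213263 < 4194304 = 2^22


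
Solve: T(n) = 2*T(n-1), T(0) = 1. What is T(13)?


Unrolling:
T(13) = 2*T(12) = 2^2*T(11) = ... = 2^13*T(0)
= 2^13 * 1
= 8192 * 1 = 8192


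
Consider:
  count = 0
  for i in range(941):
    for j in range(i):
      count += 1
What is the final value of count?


For each i, the inner loop runs i times:
  i=0: inner runs 0 times
  i=1: inner runs 1 time
  i=2: inner runs 2 times
  i=3: inner runs 3 times
  i=4: inner runs 4 times
  i=5: inner runs 5 times
  i=6: inner runs 6 times
  i=7: inner runs 7 times
  ...
Total = 0 + 1 + 2 + ... + 940 = 941*(941-1)/2 = 442270


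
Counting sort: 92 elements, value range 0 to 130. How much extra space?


n = 92 (output array)
k = 131 (count array for 131 distinct values)
Extra space = 92 + 131 = 223


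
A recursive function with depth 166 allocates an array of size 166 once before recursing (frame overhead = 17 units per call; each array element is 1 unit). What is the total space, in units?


Array allocation: 166 units (allocated once)
Stack frames: 166 deep * 17 per frame = 2822 units
Total = 166 + 2822 = 2988


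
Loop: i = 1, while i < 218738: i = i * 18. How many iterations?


i multiplies by 18 each step:
i = 1 -> 18 -> 324 -> 5832 -> 104976 -> 1889568 (stop)
Iterations = ceil(log_18(218738)) = 5


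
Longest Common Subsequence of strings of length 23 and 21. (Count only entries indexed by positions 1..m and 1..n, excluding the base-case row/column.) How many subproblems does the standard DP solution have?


DP table indexed by positions in both strings.
First string: 23 positions
Second string: 21 positions
Total = 23 * 21 = 483


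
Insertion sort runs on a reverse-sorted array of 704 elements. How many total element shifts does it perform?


Sum of shifts = 1 + 2 + 3 + ... + 703
= 704 * 703 / 2
= 494912 / 2
= 247456


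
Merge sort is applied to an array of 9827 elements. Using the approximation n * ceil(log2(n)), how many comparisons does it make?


Merge sort divides the array into halves recursively.
Number of levels = ceil(log2(9827)) = 14
At each level, approximately n = 9827 comparisons are needed for merging.
Total comparisons ~ n * ceil(log2(n)) = 9827 * 14 = 137578


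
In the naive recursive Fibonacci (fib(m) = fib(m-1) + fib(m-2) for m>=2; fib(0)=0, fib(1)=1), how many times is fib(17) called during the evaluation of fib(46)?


Let N(m) = number of times fib(m) is called while evaluating fib(46).
N(46) = 1 (the initial call).
N(45) = 1 (only fib(46) calls it).
For 1 <= m <= 44: fib(m) is called by fib(m+1) and fib(m+2), so
  N(m) = N(m+1) + N(m+2).
fib(0) is called only by fib(2), so N(0) = N(2).
Walk down from m=46:
  N(46)=1, N(45)=1, N(44)=2, N(43)=3, N(42)=5, N(41)=8, N(40)=13, N(39)=21, N(38)=34, N(37)=55, N(36)=89, N(35)=144, N(34)=233, N(33)=377, N(32)=610, N(31)=987, N(30)=1597, N(29)=2584, N(28)=4181, N(27)=6765, N(26)=10946, N(25)=17711, N(24)=28657, N(23)=46368, N(22)=75025, N(21)=121393, N(20)=196418, N(19)=317811, N(18)=514229, N(17)=832040
N(17) = 832040


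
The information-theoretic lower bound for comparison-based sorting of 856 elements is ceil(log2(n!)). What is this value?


A binary decision tree of height h has at most 2^h leaves and needs at least n! of them, so h >= ceil(log2(n!)).
856! is far too large to multiply out, so use Stirling's series:
  ln(n!) ~ n ln n - n + (1/2) ln(2 pi n) + 1/(12n)  (error below 1/(360 n^3), negligible here)
  ln(856) = 6.7522704
  n ln n = 856 * 6.7522704 = 5779.9435
  (1/2) ln(2 pi * 856) = (1/2) ln(5378.4066) = 4.2951
  1/(12*856) = 0.0001
  ln(856!) ~ 5779.9435 - 856 + 4.2951 + 0.0001 = 4928.2387
Convert to base 2: log2(856!) = 4928.2387 / ln 2 = 4928.2387 / 0.69314718 = 7109.9455
ceil(7109.9455) = 7110
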